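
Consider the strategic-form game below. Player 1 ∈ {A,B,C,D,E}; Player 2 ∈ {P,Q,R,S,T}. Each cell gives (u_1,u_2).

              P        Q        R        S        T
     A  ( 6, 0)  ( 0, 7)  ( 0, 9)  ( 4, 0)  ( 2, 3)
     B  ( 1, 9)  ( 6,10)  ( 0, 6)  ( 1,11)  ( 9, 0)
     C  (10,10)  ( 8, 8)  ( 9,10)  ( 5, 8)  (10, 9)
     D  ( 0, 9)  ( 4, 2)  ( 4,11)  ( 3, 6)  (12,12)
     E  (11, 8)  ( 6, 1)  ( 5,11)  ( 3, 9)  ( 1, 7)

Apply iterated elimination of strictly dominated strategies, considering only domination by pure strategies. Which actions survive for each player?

Remaining: P1:{C,D,E} P2:{P,R,T}

P1 drop A (C beats it: P:10>6 Q:8>0 R:9>0 S:5>4 T:10>2)
P1 drop B (C beats it: P:10>1 Q:8>6 R:9>0 S:5>1 T:10>9)
P2 drop Q (P beats it: C:10>8 D:9>2 E:8>1)
P2 drop S (R beats it: C:10>8 D:11>6 E:11>9)
P1→{C,D,E} P2→{P,R,T}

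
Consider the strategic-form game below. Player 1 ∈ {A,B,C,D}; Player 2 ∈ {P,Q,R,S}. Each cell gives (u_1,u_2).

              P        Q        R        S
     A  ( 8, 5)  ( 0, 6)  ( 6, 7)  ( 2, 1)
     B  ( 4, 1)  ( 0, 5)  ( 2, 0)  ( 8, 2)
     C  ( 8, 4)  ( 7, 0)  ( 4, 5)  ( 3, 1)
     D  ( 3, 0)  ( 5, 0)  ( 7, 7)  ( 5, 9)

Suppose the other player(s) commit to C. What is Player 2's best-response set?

P2 best: {R}

u_2(P vs C) = 4
u_2(Q vs C) = 0
u_2(R vs C) = 5
u_2(S vs C) = 1
max payoff 5 at {R}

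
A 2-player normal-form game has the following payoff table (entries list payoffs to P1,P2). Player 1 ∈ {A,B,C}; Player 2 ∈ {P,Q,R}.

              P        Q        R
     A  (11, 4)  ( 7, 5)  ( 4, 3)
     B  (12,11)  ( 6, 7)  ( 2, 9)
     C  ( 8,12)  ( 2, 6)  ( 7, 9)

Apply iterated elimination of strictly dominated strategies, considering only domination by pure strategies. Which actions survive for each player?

P2 drop R (P beats it: A:4>3 B:11>9 C:12>9)
P1 drop C (A beats it: P:11>8 Q:7>2)
P1→{A,B} P2→{P,Q}

Remaining: P1:{A,B} P2:{P,Q}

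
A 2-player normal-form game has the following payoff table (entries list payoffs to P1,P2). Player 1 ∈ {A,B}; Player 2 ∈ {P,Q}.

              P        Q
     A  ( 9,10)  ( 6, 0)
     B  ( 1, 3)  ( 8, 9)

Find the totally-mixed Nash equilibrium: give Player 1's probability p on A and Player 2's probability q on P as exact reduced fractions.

P1 mixes 3/8 on A; P2 mixes 1/5 on P

P1 indiff ⇒ q·9+(1-q)·6 = q·1+(1-q)·8 ⇒ q(8) = (1-q)(2) ⇒ q = 1/5
P2 indiff ⇒ p·10+(1-p)·3 = p·0+(1-p)·9 ⇒ p(10) = (1-p)(6) ⇒ p = 3/8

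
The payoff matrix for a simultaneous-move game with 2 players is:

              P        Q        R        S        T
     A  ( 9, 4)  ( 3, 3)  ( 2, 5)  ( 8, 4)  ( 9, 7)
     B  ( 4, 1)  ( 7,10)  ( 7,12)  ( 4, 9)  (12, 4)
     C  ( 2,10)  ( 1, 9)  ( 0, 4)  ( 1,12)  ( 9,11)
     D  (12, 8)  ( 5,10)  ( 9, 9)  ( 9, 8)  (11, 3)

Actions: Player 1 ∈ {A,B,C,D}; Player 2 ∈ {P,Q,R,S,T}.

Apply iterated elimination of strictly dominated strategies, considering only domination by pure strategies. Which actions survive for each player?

Survivors P1:{B,D} P2:{Q,R}

P1 drop A (D beats it: P:12>9 Q:5>3 R:9>2 S:9>8 T:11>9)
P1 drop C (B beats it: P:4>2 Q:7>1 R:7>0 S:4>1 T:12>9)
P2 drop P (Q beats it: B:10>1 D:10>8)
P2 drop S (Q beats it: B:10>9 D:10>8)
P2 drop T (Q beats it: B:10>4 D:10>3)
P1→{B,D} P2→{Q,R}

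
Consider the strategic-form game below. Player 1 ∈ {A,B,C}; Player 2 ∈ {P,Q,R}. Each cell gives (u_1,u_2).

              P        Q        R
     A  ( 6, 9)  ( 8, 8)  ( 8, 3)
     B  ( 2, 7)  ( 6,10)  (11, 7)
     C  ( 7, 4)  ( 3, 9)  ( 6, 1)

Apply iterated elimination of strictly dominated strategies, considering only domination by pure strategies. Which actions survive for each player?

P2 drop R (Q beats it: A:8>3 B:10>7 C:9>1)
P1 drop B (A beats it: P:6>2 Q:8>6)
P1→{A,C} P2→{P,Q}

IESDS → P1:{A,C} P2:{P,Q}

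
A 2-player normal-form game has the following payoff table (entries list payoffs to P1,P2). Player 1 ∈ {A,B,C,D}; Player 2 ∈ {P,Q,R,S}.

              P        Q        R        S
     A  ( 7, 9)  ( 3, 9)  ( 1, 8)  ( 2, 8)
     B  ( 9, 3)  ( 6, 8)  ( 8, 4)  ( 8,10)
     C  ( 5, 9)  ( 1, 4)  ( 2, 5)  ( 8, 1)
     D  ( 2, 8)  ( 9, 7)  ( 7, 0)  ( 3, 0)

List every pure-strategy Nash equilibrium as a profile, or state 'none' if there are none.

(A,P): not NE [P1→B gives 9>7]
(A,Q): not NE [P1→D gives 9>3]
(A,R): not NE [P1→B gives 8>1; P2→Q gives 9>8]
(A,S): not NE [P1→C gives 8>2; P2→Q gives 9>8]
(B,P): not NE [P2→S gives 10>3]
(B,Q): not NE [P1→D gives 9>6; P2→S gives 10>8]
(B,R): not NE [P2→S gives 10>4]
(B,S): NE
(C,P): not NE [P1→B gives 9>5]
(C,Q): not NE [P1→D gives 9>1; P2→P gives 9>4]
(C,R): not NE [P1→B gives 8>2; P2→P gives 9>5]
(C,S): not NE [P2→P gives 9>1]
(D,P): not NE [P1→B gives 9>2]
(D,Q): not NE [P2→P gives 8>7]
(D,R): not NE [P1→B gives 8>7; P2→P gives 8>0]
(D,S): not NE [P1→C gives 8>3; P2→P gives 8>0]

Nash profiles: (B,S)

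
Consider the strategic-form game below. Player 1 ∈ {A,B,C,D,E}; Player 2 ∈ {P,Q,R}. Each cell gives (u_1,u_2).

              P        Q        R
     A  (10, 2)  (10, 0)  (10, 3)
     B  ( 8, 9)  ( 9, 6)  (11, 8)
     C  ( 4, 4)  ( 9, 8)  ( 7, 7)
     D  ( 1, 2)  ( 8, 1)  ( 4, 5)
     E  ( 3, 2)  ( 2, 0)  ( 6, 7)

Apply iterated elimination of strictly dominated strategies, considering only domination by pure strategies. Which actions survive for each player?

P1 drop C (A beats it: P:10>4 Q:10>9 R:10>7)
P1 drop D (A beats it: P:10>1 Q:10>8 R:10>4)
P1 drop E (A beats it: P:10>3 Q:10>2 R:10>6)
P2 drop Q (P beats it: A:2>0 B:9>6)
P1→{A,B} P2→{P,R}

Remaining: P1:{A,B} P2:{P,R}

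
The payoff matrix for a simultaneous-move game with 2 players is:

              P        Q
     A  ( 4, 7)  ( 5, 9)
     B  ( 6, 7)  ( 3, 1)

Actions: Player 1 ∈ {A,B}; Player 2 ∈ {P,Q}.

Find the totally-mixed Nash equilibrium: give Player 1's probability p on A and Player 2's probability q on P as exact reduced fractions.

P1 indiff ⇒ q·4+(1-q)·5 = q·6+(1-q)·3 ⇒ q(-2) = (1-q)(-2) ⇒ q = 1/2
P2 indiff ⇒ p·7+(1-p)·7 = p·9+(1-p)·1 ⇒ p(-2) = (1-p)(-6) ⇒ p = 3/4

P1 mixes 3/4 on A; P2 mixes 1/2 on P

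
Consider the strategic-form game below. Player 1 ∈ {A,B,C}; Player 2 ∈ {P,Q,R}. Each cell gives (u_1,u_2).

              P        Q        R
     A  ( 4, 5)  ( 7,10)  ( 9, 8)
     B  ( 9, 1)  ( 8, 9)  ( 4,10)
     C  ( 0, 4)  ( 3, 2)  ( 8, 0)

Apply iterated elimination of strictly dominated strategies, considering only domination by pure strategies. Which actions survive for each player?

Remaining: P1:{A,B} P2:{Q,R}

P1 drop C (A beats it: P:4>0 Q:7>3 R:9>8)
P2 drop P (Q beats it: A:10>5 B:9>1)
P1→{A,B} P2→{Q,R}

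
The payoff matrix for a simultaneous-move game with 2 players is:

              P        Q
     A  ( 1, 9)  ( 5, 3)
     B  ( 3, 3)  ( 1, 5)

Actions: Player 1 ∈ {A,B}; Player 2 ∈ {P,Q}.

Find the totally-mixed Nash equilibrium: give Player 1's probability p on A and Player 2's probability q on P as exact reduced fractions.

P1 indiff ⇒ q·1+(1-q)·5 = q·3+(1-q)·1 ⇒ q(-2) = (1-q)(-4) ⇒ q = 2/3
P2 indiff ⇒ p·9+(1-p)·3 = p·3+(1-p)·5 ⇒ p(6) = (1-p)(2) ⇒ p = 1/4

p=1/4, q=2/3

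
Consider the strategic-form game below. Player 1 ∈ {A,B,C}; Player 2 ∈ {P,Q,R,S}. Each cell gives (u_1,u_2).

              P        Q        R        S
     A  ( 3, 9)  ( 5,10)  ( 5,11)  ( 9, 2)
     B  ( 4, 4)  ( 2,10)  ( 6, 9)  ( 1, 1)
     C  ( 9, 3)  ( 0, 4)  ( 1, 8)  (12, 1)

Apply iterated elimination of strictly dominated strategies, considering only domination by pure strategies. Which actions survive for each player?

P2 drop P (Q beats it: A:10>9 B:10>4 C:4>3)
P2 drop S (Q beats it: A:10>2 B:10>1 C:4>1)
P1 drop C (A beats it: Q:5>0 R:5>1)
P1→{A,B} P2→{Q,R}

Remaining: P1:{A,B} P2:{Q,R}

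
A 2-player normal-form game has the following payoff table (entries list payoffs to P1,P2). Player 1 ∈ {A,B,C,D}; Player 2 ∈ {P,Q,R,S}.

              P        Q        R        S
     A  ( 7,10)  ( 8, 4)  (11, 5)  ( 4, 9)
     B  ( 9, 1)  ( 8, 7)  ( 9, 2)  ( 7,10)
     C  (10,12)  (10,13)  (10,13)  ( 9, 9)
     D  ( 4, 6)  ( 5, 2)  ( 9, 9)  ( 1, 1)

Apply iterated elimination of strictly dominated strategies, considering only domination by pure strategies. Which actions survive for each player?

Survivors P1:{A,C} P2:{P,Q,R}

P1 drop B (C beats it: P:10>9 Q:10>8 R:10>9 S:9>7)
P1 drop D (A beats it: P:7>4 Q:8>5 R:11>9 S:4>1)
P2 drop S (P beats it: A:10>9 C:12>9)
P1→{A,C} P2→{P,Q,R}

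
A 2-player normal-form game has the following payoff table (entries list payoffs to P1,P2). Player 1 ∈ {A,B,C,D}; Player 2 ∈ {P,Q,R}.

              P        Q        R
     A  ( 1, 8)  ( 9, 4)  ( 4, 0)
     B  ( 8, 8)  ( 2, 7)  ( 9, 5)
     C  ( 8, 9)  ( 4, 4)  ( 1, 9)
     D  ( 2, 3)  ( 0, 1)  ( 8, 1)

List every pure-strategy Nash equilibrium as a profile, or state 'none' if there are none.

(A,P): not NE [P1→C gives 8>1]
(A,Q): not NE [P2→P gives 8>4]
(A,R): not NE [P1→B gives 9>4; P2→P gives 8>0]
(B,P): NE
(B,Q): not NE [P1→A gives 9>2; P2→P gives 8>7]
(B,R): not NE [P2→P gives 8>5]
(C,P): NE
(C,Q): not NE [P1→A gives 9>4; P2→R gives 9>4]
(C,R): not NE [P1→B gives 9>1]
(D,P): not NE [P1→C gives 8>2]
(D,Q): not NE [P1→A gives 9>0; P2→P gives 3>1]
(D,R): not NE [P1→B gives 9>8; P2→P gives 3>1]

Nash profiles: (B,P), (C,P)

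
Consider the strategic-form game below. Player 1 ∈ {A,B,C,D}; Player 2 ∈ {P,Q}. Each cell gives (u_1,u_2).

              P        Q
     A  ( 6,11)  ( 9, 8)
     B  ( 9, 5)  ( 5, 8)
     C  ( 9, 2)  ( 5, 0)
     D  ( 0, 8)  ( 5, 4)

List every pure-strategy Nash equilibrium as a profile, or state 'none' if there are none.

(A,P): not NE [P1→C gives 9>6]
(A,Q): not NE [P2→P gives 11>8]
(B,P): not NE [P2→Q gives 8>5]
(B,Q): not NE [P1→A gives 9>5]
(C,P): NE
(C,Q): not NE [P1→A gives 9>5; P2→P gives 2>0]
(D,P): not NE [P1→C gives 9>0]
(D,Q): not NE [P1→A gives 9>5; P2→P gives 8>4]

NE set: (C,P)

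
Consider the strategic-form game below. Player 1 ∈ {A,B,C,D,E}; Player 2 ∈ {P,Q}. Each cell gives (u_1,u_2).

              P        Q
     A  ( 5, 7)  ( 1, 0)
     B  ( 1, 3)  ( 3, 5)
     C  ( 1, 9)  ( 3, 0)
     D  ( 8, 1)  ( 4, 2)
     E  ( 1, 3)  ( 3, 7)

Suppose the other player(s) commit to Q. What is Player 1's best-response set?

u_1(A vs Q) = 1
u_1(B vs Q) = 3
u_1(C vs Q) = 3
u_1(D vs Q) = 4
u_1(E vs Q) = 3
max payoff 4 at {D}

argmax u_1 = {D}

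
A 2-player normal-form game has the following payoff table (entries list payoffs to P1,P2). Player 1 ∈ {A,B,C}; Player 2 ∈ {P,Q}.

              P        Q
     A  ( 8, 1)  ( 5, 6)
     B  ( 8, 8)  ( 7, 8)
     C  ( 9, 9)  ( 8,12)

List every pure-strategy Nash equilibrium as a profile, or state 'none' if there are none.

(A,P): not NE [P1→C gives 9>8; P2→Q gives 6>1]
(A,Q): not NE [P1→C gives 8>5]
(B,P): not NE [P1→C gives 9>8]
(B,Q): not NE [P1→C gives 8>7]
(C,P): not NE [P2→Q gives 12>9]
(C,Q): NE

NE set: (C,Q)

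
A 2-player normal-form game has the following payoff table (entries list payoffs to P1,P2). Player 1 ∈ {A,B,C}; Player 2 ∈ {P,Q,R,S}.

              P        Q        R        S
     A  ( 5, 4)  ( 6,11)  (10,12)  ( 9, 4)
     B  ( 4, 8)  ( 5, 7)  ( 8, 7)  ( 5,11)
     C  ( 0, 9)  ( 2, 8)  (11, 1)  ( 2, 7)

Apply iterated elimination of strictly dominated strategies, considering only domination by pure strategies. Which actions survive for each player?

P1 drop B (A beats it: P:5>4 Q:6>5 R:10>8 S:9>5)
P2 drop S (Q beats it: A:11>4 C:8>7)
P1→{A,C} P2→{P,Q,R}

IESDS → P1:{A,C} P2:{P,Q,R}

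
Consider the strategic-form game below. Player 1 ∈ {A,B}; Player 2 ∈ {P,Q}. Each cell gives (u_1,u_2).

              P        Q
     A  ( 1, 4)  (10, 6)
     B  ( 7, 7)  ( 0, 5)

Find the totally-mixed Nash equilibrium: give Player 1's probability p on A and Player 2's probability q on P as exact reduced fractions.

(p,q) = (1/2, 5/8)

P1 indiff ⇒ q·1+(1-q)·10 = q·7+(1-q)·0 ⇒ q(-6) = (1-q)(-10) ⇒ q = 5/8
P2 indiff ⇒ p·4+(1-p)·7 = p·6+(1-p)·5 ⇒ p(-2) = (1-p)(-2) ⇒ p = 1/2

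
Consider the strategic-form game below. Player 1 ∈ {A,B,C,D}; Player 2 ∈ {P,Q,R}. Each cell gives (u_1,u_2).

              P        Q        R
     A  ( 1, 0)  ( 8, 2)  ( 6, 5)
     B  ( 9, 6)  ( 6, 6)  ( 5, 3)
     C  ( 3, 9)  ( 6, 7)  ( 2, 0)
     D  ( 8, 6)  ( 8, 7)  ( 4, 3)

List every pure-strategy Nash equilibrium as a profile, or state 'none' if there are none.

(A,P): not NE [P1→B gives 9>1; P2→R gives 5>0]
(A,Q): not NE [P2→R gives 5>2]
(A,R): NE
(B,P): NE
(B,Q): not NE [P1→D gives 8>6]
(B,R): not NE [P1→A gives 6>5; P2→Q gives 6>3]
(C,P): not NE [P1→B gives 9>3]
(C,Q): not NE [P1→D gives 8>6; P2→P gives 9>7]
(C,R): not NE [P1→A gives 6>2; P2→P gives 9>0]
(D,P): not NE [P1→B gives 9>8; P2→Q gives 7>6]
(D,Q): NE
(D,R): not NE [P1→A gives 6>4; P2→Q gives 7>3]

NE set: (A,R), (B,P), (D,Q)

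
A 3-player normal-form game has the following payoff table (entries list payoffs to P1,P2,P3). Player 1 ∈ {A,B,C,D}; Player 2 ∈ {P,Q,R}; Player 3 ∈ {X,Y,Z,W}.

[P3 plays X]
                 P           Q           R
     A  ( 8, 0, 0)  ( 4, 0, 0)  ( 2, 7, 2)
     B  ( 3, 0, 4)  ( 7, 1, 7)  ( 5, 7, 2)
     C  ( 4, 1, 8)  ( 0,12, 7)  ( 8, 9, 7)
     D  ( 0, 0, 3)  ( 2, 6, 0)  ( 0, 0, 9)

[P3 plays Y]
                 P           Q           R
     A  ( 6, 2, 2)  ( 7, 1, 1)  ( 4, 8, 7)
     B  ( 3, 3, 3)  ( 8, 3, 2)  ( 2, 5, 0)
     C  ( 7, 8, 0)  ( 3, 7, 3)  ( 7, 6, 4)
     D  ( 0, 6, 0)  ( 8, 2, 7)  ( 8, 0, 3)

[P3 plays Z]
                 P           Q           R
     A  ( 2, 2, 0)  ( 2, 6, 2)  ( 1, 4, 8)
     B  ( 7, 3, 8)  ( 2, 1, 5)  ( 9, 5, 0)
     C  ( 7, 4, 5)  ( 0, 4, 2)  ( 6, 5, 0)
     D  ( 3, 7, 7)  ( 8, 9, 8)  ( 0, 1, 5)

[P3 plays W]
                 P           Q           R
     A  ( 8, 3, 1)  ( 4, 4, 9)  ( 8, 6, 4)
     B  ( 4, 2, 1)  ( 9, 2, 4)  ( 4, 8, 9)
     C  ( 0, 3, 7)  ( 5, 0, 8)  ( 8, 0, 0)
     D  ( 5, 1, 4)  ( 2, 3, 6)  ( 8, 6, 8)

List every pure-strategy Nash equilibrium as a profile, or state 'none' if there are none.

(A,P,X): not NE [P2→R gives 7>0; P3→Y gives 2>0]
(A,P,Y): not NE [P1→C gives 7>6; P2→R gives 8>2]
(A,P,Z): not NE [P1→C gives 7>2; P2→Q gives 6>2; P3→Y gives 2>0]
(A,P,W): not NE [P2→R gives 6>3; P3→Y gives 2>1]
(A,Q,X): not NE [P1→B gives 7>4; P2→R gives 7>0; P3→W gives 9>0]
(A,Q,Y): not NE [P1→D gives 8>7; P2→R gives 8>1; P3→W gives 9>1]
(A,Q,Z): not NE [P1→D gives 8>2; P3→W gives 9>2]
(A,Q,W): not NE [P1→B gives 9>4; P2→R gives 6>4]
(A,R,X): not NE [P1→C gives 8>2; P3→Z gives 8>2]
(A,R,Y): not NE [P1→D gives 8>4; P3→Z gives 8>7]
(A,R,Z): not NE [P1→B gives 9>1; P2→Q gives 6>4]
(A,R,W): not NE [P3→Z gives 8>4]
(B,P,X): not NE [P1→A gives 8>3; P2→R gives 7>0; P3→Z gives 8>4]
(B,P,Y): not NE [P1→C gives 7>3; P2→R gives 5>3; P3→Z gives 8>3]
(B,P,Z): not NE [P2→R gives 5>3]
(B,P,W): not NE [P1→A gives 8>4; P2→R gives 8>2; P3→Z gives 8>1]
(B,Q,X): not NE [P2→R gives 7>1]
(B,Q,Y): not NE [P2→R gives 5>3; P3→X gives 7>2]
(B,Q,Z): not NE [P1→D gives 8>2; P2→R gives 5>1; P3→X gives 7>5]
(B,Q,W): not NE [P2→R gives 8>2; P3→X gives 7>4]
(B,R,X): not NE [P1→C gives 8>5; P3→W gives 9>2]
(B,R,Y): not NE [P1→D gives 8>2; P3→W gives 9>0]
(B,R,Z): not NE [P3→W gives 9>0]
(B,R,W): not NE [P1→D gives 8>4]
(C,P,X): not NE [P1→A gives 8>4; P2→Q gives 12>1]
(C,P,Y): not NE [P3→X gives 8>0]
(C,P,Z): not NE [P2→R gives 5>4; P3→X gives 8>5]
(C,P,W): not NE [P1→A gives 8>0; P3→X gives 8>7]
(C,Q,X): not NE [P1→B gives 7>0; P3→W gives 8>7]
(C,Q,Y): not NE [P1→D gives 8>3; P2→P gives 8>7; P3→W gives 8>3]
(C,Q,Z): not NE [P1→D gives 8>0; P2→R gives 5>4; P3→W gives 8>2]
(C,Q,W): not NE [P1→B gives 9>5; P2→P gives 3>0]
(C,R,X): not NE [P2→Q gives 12>9]
(C,R,Y): not NE [P1→D gives 8>7; P2→P gives 8>6; P3→X gives 7>4]
(C,R,Z): not NE [P1→B gives 9>6; P3→X gives 7>0]
(C,R,W): not NE [P2→P gives 3>0; P3→X gives 7>0]
(D,P,X): not NE [P1→A gives 8>0; P2→Q gives 6>0; P3→Z gives 7>3]
(D,P,Y): not NE [P1→C gives 7>0; P3→Z gives 7>0]
(D,P,Z): not NE [P1→C gives 7>3; P2→Q gives 9>7]
(D,P,W): not NE [P1→A gives 8>5; P2→R gives 6>1; P3→Z gives 7>4]
(D,Q,X): not NE [P1→B gives 7>2; P3→Z gives 8>0]
(D,Q,Y): not NE [P2→P gives 6>2; P3→Z gives 8>7]
(D,Q,Z): NE
(D,Q,W): not NE [P1→B gives 9>2; P2→R gives 6>3; P3→Z gives 8>6]
(D,R,X): not NE [P1→C gives 8>0; P2→Q gives 6>0]
(D,R,Y): not NE [P2→P gives 6>0; P3→X gives 9>3]
(D,R,Z): not NE [P1→B gives 9>0; P2→Q gives 9>1; P3→X gives 9>5]
(D,R,W): not NE [P3→X gives 9>8]

Nash profiles: (D,Q,Z)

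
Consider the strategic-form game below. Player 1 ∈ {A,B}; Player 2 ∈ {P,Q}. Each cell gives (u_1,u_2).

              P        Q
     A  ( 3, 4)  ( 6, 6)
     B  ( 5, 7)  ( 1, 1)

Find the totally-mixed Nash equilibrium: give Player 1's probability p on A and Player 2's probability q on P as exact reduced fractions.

P1 indiff ⇒ q·3+(1-q)·6 = q·5+(1-q)·1 ⇒ q(-2) = (1-q)(-5) ⇒ q = 5/7
P2 indiff ⇒ p·4+(1-p)·7 = p·6+(1-p)·1 ⇒ p(-2) = (1-p)(-6) ⇒ p = 3/4

p=3/4, q=5/7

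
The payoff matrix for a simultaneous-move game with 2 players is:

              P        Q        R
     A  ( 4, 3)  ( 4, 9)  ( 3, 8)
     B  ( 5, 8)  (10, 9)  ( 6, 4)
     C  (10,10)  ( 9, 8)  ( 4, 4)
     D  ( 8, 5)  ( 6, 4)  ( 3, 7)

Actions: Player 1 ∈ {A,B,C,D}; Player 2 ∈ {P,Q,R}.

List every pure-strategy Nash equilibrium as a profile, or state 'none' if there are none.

(A,P): not NE [P1→C gives 10>4; P2→Q gives 9>3]
(A,Q): not NE [P1→B gives 10>4]
(A,R): not NE [P1→B gives 6>3; P2→Q gives 9>8]
(B,P): not NE [P1→C gives 10>5; P2→Q gives 9>8]
(B,Q): NE
(B,R): not NE [P2→Q gives 9>4]
(C,P): NE
(C,Q): not NE [P1→B gives 10>9; P2→P gives 10>8]
(C,R): not NE [P1→B gives 6>4; P2→P gives 10>4]
(D,P): not NE [P1→C gives 10>8; P2→R gives 7>5]
(D,Q): not NE [P1→B gives 10>6; P2→R gives 7>4]
(D,R): not NE [P1→B gives 6>3]

Nash profiles: (B,Q), (C,P)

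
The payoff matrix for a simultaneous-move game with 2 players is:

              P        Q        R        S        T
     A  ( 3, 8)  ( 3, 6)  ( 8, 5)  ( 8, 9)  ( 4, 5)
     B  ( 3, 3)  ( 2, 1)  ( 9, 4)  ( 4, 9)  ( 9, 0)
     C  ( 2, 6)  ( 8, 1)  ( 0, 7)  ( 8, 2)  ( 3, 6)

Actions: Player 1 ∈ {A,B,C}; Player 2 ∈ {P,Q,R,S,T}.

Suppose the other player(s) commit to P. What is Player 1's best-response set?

u_1(A vs P) = 3
u_1(B vs P) = 3
u_1(C vs P) = 2
max payoff 3 at {A,B}

argmax u_1 = {A,B}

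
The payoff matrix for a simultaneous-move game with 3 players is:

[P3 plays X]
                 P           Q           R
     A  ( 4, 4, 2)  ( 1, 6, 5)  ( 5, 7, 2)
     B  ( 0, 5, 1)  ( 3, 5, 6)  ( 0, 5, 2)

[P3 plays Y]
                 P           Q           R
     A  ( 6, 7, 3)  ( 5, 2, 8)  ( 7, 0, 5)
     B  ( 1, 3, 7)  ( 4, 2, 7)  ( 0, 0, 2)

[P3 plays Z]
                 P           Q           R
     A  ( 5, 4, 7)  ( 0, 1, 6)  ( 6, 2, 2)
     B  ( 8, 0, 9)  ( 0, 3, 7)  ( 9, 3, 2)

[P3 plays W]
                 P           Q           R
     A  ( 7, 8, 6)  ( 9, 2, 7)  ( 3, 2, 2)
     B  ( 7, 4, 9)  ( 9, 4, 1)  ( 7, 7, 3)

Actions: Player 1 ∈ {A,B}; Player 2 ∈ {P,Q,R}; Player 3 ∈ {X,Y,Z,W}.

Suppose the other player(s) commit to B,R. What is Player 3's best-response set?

u_3(X vs B,R) = 2
u_3(Y vs B,R) = 2
u_3(Z vs B,R) = 2
u_3(W vs B,R) = 3
max payoff 3 at {W}

BR_3 = {W}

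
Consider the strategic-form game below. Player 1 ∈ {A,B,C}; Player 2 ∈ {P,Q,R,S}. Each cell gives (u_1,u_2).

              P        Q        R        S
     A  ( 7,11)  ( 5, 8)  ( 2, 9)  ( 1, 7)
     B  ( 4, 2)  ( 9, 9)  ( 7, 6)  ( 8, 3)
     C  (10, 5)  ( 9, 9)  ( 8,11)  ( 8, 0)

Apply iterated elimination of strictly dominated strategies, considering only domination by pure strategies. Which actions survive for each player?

Survivors P1:{B,C} P2:{Q,R}

P1 drop A (C beats it: P:10>7 Q:9>5 R:8>2 S:8>1)
P2 drop P (Q beats it: B:9>2 C:9>5)
P2 drop S (Q beats it: B:9>3 C:9>0)
P1→{B,C} P2→{Q,R}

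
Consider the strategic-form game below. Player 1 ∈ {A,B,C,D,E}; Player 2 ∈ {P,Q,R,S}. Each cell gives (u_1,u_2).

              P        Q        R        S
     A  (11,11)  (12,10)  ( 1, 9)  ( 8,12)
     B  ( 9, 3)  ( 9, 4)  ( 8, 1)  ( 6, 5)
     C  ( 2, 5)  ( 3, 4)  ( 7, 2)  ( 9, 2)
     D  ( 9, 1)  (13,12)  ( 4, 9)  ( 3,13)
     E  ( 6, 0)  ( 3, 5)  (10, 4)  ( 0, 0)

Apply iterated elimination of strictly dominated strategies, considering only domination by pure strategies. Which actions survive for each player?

P2 drop R (Q beats it: A:10>9 B:4>1 C:4>2 D:12>9 E:5>4)
P1 drop B (A beats it: P:11>9 Q:12>9 S:8>6)
P1 drop E (A beats it: P:11>6 Q:12>3 S:8>0)
P1→{A,C,D} P2→{P,Q,S}

Survivors P1:{A,C,D} P2:{P,Q,S}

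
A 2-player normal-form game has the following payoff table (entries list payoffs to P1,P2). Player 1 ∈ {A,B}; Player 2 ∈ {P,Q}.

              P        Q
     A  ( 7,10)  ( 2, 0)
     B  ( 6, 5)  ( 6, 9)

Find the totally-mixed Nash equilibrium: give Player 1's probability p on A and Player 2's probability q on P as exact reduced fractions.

P1 mixes 2/7 on A; P2 mixes 4/5 on P

P1 indiff ⇒ q·7+(1-q)·2 = q·6+(1-q)·6 ⇒ q(1) = (1-q)(4) ⇒ q = 4/5
P2 indiff ⇒ p·10+(1-p)·5 = p·0+(1-p)·9 ⇒ p(10) = (1-p)(4) ⇒ p = 2/7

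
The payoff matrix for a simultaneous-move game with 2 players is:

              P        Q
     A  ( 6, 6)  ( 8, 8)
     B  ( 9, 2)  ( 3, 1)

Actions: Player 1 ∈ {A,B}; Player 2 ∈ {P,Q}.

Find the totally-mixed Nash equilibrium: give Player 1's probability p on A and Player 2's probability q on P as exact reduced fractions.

P1 indiff ⇒ q·6+(1-q)·8 = q·9+(1-q)·3 ⇒ q(-3) = (1-q)(-5) ⇒ q = 5/8
P2 indiff ⇒ p·6+(1-p)·2 = p·8+(1-p)·1 ⇒ p(-2) = (1-p)(-1) ⇒ p = 1/3

p=1/3, q=5/8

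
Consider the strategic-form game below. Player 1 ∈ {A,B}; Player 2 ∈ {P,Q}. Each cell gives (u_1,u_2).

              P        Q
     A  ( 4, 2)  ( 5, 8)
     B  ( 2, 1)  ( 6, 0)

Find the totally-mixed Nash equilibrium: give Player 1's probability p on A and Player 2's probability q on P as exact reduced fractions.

P1 indiff ⇒ q·4+(1-q)·5 = q·2+(1-q)·6 ⇒ q(2) = (1-q)(1) ⇒ q = 1/3
P2 indiff ⇒ p·2+(1-p)·1 = p·8+(1-p)·0 ⇒ p(-6) = (1-p)(-1) ⇒ p = 1/7

p=1/7, q=1/3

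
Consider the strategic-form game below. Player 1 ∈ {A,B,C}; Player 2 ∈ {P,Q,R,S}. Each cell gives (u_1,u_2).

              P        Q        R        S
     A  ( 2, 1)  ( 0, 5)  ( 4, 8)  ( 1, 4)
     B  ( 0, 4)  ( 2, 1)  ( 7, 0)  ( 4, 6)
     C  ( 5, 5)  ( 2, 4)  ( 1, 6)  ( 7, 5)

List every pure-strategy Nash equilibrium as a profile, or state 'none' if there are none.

(A,P): not NE [P1→C gives 5>2; P2→R gives 8>1]
(A,Q): not NE [P1→C gives 2>0; P2→R gives 8>5]
(A,R): not NE [P1→B gives 7>4]
(A,S): not NE [P1→C gives 7>1; P2→R gives 8>4]
(B,P): not NE [P1→C gives 5>0; P2→S gives 6>4]
(B,Q): not NE [P2→S gives 6>1]
(B,R): not NE [P2→S gives 6>0]
(B,S): not NE [P1→C gives 7>4]
(C,P): not NE [P2→R gives 6>5]
(C,Q): not NE [P2→R gives 6>4]
(C,R): not NE [P1→B gives 7>1]
(C,S): not NE [P2→R gives 6>5]

No pure NE.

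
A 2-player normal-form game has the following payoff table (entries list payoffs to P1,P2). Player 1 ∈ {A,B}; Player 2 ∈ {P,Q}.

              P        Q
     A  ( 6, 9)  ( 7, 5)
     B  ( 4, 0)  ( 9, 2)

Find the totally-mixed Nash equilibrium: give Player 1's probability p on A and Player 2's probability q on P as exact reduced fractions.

P1 indiff ⇒ q·6+(1-q)·7 = q·4+(1-q)·9 ⇒ q(2) = (1-q)(2) ⇒ q = 1/2
P2 indiff ⇒ p·9+(1-p)·0 = p·5+(1-p)·2 ⇒ p(4) = (1-p)(2) ⇒ p = 1/3

(p,q) = (1/3, 1/2)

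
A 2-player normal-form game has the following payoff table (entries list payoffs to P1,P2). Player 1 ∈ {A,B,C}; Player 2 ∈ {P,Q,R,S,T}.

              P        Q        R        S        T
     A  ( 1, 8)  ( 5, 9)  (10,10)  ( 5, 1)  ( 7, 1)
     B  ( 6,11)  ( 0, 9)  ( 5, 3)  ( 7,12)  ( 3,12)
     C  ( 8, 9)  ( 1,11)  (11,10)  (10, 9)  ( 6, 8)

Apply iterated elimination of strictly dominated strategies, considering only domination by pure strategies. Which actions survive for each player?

IESDS → P1:{A,C} P2:{Q,R}

P1 drop B (C beats it: P:8>6 Q:1>0 R:11>5 S:10>7 T:6>3)
P2 drop P (Q beats it: A:9>8 C:11>9)
P2 drop S (Q beats it: A:9>1 C:11>9)
P2 drop T (Q beats it: A:9>1 C:11>8)
P1→{A,C} P2→{Q,R}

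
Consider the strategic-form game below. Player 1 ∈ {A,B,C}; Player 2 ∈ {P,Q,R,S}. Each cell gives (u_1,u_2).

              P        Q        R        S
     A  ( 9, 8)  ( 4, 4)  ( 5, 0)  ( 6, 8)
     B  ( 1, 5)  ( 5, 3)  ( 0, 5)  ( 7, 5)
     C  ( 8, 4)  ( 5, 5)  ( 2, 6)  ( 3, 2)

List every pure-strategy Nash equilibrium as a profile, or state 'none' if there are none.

PSNE = {(A,P), (B,S)}

(A,P): NE
(A,Q): not NE [P1→C gives 5>4; P2→S gives 8>4]
(A,R): not NE [P2→S gives 8>0]
(A,S): not NE [P1→B gives 7>6]
(B,P): not NE [P1→A gives 9>1]
(B,Q): not NE [P2→S gives 5>3]
(B,R): not NE [P1→A gives 5>0]
(B,S): NE
(C,P): not NE [P1→A gives 9>8; P2→R gives 6>4]
(C,Q): not NE [P2→R gives 6>5]
(C,R): not NE [P1→A gives 5>2]
(C,S): not NE [P1→B gives 7>3; P2→R gives 6>2]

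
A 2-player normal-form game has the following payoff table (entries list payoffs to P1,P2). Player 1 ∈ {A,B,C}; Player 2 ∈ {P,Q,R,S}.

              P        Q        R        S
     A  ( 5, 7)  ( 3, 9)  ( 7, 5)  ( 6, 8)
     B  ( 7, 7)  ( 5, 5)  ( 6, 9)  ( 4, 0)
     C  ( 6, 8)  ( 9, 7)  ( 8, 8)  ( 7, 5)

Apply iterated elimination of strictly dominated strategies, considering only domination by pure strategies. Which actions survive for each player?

P1 drop A (C beats it: P:6>5 Q:9>3 R:8>7 S:7>6)
P2 drop Q (P beats it: B:7>5 C:8>7)
P2 drop S (P beats it: B:7>0 C:8>5)
P1→{B,C} P2→{P,R}

Survivors P1:{B,C} P2:{P,R}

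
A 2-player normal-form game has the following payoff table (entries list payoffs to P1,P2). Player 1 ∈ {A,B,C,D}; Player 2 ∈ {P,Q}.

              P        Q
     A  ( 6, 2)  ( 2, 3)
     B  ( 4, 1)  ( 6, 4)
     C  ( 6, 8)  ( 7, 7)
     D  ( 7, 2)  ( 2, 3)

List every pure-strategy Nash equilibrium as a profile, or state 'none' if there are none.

Equilibria: none

(A,P): not NE [P1→D gives 7>6; P2→Q gives 3>2]
(A,Q): not NE [P1→C gives 7>2]
(B,P): not NE [P1→D gives 7>4; P2→Q gives 4>1]
(B,Q): not NE [P1→C gives 7>6]
(C,P): not NE [P1→D gives 7>6]
(C,Q): not NE [P2→P gives 8>7]
(D,P): not NE [P2→Q gives 3>2]
(D,Q): not NE [P1→C gives 7>2]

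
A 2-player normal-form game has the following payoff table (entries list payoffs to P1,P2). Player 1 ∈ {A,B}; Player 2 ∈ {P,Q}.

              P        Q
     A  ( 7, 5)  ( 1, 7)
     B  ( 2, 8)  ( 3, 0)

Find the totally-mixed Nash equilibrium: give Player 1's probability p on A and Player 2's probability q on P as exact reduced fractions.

P1 mixes 4/5 on A; P2 mixes 2/7 on P

P1 indiff ⇒ q·7+(1-q)·1 = q·2+(1-q)·3 ⇒ q(5) = (1-q)(2) ⇒ q = 2/7
P2 indiff ⇒ p·5+(1-p)·8 = p·7+(1-p)·0 ⇒ p(-2) = (1-p)(-8) ⇒ p = 4/5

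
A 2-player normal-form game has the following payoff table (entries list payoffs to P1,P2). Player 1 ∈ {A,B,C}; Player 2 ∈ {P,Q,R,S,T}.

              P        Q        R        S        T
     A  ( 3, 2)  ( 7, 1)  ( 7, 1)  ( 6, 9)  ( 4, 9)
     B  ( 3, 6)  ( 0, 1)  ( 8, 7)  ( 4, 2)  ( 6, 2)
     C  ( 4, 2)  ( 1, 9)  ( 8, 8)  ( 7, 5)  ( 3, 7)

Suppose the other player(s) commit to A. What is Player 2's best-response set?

u_2(P vs A) = 2
u_2(Q vs A) = 1
u_2(R vs A) = 1
u_2(S vs A) = 9
u_2(T vs A) = 9
max payoff 9 at {S,T}

P2 best: {S,T}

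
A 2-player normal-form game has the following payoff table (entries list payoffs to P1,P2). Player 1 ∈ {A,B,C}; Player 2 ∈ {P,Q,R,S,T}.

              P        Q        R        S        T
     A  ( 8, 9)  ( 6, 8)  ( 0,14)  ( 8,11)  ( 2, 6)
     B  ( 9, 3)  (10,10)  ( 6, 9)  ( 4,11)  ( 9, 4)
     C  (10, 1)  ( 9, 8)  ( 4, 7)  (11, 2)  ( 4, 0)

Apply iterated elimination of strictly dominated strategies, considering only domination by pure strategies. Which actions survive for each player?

P1 drop A (C beats it: P:10>8 Q:9>6 R:4>0 S:11>8 T:4>2)
P2 drop P (Q beats it: B:10>3 C:8>1)
P2 drop R (Q beats it: B:10>9 C:8>7)
P2 drop T (Q beats it: B:10>4 C:8>0)
P1→{B,C} P2→{Q,S}

Remaining: P1:{B,C} P2:{Q,S}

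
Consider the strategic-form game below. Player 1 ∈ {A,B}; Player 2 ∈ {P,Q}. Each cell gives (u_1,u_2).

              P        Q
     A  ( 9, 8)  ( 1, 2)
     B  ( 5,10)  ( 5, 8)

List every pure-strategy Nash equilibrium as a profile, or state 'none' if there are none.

PSNE = {(A,P)}

(A,P): NE
(A,Q): not NE [P1→B gives 5>1; P2→P gives 8>2]
(B,P): not NE [P1→A gives 9>5]
(B,Q): not NE [P2→P gives 10>8]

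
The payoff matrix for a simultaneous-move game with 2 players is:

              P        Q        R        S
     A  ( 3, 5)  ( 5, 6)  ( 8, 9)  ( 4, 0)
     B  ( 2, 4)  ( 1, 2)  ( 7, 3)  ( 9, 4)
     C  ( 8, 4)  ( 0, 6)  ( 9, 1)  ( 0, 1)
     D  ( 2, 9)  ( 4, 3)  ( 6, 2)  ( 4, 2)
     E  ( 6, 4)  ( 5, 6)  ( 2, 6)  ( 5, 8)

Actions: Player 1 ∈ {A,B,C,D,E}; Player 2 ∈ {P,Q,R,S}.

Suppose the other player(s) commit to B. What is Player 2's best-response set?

u_2(P vs B) = 4
u_2(Q vs B) = 2
u_2(R vs B) = 3
u_2(S vs B) = 4
max payoff 4 at {P,S}

P2 best: {P,S}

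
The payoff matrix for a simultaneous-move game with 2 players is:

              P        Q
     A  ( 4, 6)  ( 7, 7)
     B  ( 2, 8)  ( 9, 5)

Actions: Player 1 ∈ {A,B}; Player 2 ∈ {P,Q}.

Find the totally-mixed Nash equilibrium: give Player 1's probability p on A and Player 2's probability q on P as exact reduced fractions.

P1 indiff ⇒ q·4+(1-q)·7 = q·2+(1-q)·9 ⇒ q(2) = (1-q)(2) ⇒ q = 1/2
P2 indiff ⇒ p·6+(1-p)·8 = p·7+(1-p)·5 ⇒ p(-1) = (1-p)(-3) ⇒ p = 3/4

(p,q) = (3/4, 1/2)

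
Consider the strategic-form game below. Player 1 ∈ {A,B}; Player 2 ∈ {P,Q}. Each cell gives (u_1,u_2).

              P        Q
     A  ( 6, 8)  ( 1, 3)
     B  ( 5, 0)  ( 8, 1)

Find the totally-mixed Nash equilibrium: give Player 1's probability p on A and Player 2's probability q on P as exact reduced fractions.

P1 mixes 1/6 on A; P2 mixes 7/8 on P

P1 indiff ⇒ q·6+(1-q)·1 = q·5+(1-q)·8 ⇒ q(1) = (1-q)(7) ⇒ q = 7/8
P2 indiff ⇒ p·8+(1-p)·0 = p·3+(1-p)·1 ⇒ p(5) = (1-p)(1) ⇒ p = 1/6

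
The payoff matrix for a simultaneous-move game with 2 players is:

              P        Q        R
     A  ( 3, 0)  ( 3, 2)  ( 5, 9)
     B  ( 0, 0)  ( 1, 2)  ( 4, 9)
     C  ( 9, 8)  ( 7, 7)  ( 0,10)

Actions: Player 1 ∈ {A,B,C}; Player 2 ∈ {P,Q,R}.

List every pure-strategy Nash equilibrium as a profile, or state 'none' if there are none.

(A,P): not NE [P1→C gives 9>3; P2→R gives 9>0]
(A,Q): not NE [P1→C gives 7>3; P2→R gives 9>2]
(A,R): NE
(B,P): not NE [P1→C gives 9>0; P2→R gives 9>0]
(B,Q): not NE [P1→C gives 7>1; P2→R gives 9>2]
(B,R): not NE [P1→A gives 5>4]
(C,P): not NE [P2→R gives 10>8]
(C,Q): not NE [P2→R gives 10>7]
(C,R): not NE [P1→A gives 5>0]

NE set: (A,R)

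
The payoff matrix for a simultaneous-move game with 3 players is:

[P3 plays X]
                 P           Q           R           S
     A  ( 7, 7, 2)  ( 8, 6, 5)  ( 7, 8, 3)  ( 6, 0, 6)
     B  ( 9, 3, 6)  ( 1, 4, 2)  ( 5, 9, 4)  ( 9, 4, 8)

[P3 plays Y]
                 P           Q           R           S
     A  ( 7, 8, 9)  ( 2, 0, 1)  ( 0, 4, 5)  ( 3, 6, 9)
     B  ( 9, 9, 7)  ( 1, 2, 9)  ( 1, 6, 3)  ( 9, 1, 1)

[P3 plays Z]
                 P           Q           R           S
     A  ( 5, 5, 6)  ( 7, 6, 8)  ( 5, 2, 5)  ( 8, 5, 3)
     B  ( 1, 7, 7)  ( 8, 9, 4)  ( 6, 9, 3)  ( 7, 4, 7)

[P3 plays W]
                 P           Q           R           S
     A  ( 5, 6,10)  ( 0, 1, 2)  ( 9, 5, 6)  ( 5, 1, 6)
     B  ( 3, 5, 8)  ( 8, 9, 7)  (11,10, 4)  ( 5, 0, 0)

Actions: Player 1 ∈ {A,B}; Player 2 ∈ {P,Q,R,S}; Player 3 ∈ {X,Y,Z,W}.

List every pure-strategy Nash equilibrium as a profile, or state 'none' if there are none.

(A,P,X): not NE [P1→B gives 9>7; P2→R gives 8>7; P3→W gives 10>2]
(A,P,Y): not NE [P1→B gives 9>7; P3→W gives 10>9]
(A,P,Z): not NE [P2→Q gives 6>5; P3→W gives 10>6]
(A,P,W): NE
(A,Q,X): not NE [P2→R gives 8>6; P3→Z gives 8>5]
(A,Q,Y): not NE [P2→P gives 8>0; P3→Z gives 8>1]
(A,Q,Z): not NE [P1→B gives 8>7]
(A,Q,W): not NE [P1→B gives 8>0; P2→P gives 6>1; P3→Z gives 8>2]
(A,R,X): not NE [P3→W gives 6>3]
(A,R,Y): not NE [P1→B gives 1>0; P2→P gives 8>4; P3→W gives 6>5]
(A,R,Z): not NE [P1→B gives 6>5; P2→Q gives 6>2; P3→W gives 6>5]
(A,R,W): not NE [P1→B gives 11>9; P2→P gives 6>5]
(A,S,X): not NE [P1→B gives 9>6; P2→R gives 8>0; P3→Y gives 9>6]
(A,S,Y): not NE [P1→B gives 9>3; P2→P gives 8>6]
(A,S,Z): not NE [P2→Q gives 6>5; P3→Y gives 9>3]
(A,S,W): not NE [P2→P gives 6>1; P3→Y gives 9>6]
(B,P,X): not NE [P2→R gives 9>3; P3→W gives 8>6]
(B,P,Y): not NE [P3→W gives 8>7]
(B,P,Z): not NE [P1→A gives 5>1; P2→R gives 9>7; P3→W gives 8>7]
(B,P,W): not NE [P1→A gives 5>3; P2→R gives 10>5]
(B,Q,X): not NE [P1→A gives 8>1; P2→R gives 9>4; P3→Y gives 9>2]
(B,Q,Y): not NE [P1→A gives 2>1; P2→P gives 9>2]
(B,Q,Z): not NE [P3→Y gives 9>4]
(B,Q,W): not NE [P2→R gives 10>9; P3→Y gives 9>7]
(B,R,X): not NE [P1→A gives 7>5]
(B,R,Y): not NE [P2→P gives 9>6; P3→W gives 4>3]
(B,R,Z): not NE [P3→W gives 4>3]
(B,R,W): NE
(B,S,X): not NE [P2→R gives 9>4]
(B,S,Y): not NE [P2→P gives 9>1; P3→X gives 8>1]
(B,S,Z): not NE [P1→A gives 8>7; P2→R gives 9>4; P3→X gives 8>7]
(B,S,W): not NE [P2→R gives 10>0; P3→X gives 8>0]

NE set: (A,P,W), (B,R,W)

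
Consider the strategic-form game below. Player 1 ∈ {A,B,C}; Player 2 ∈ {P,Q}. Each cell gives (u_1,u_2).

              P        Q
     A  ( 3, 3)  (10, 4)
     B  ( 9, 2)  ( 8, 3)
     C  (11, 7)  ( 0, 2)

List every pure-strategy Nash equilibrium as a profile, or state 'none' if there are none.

PSNE = {(A,Q), (C,P)}

(A,P): not NE [P1→C gives 11>3; P2→Q gives 4>3]
(A,Q): NE
(B,P): not NE [P1→C gives 11>9; P2→Q gives 3>2]
(B,Q): not NE [P1→A gives 10>8]
(C,P): NE
(C,Q): not NE [P1→A gives 10>0; P2→P gives 7>2]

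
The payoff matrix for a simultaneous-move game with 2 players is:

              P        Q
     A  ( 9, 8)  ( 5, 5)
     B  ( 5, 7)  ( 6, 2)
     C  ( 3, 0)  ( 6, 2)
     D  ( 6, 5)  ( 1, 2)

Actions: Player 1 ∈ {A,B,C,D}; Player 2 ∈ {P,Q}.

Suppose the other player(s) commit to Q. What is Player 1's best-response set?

argmax u_1 = {B,C}

u_1(A vs Q) = 5
u_1(B vs Q) = 6
u_1(C vs Q) = 6
u_1(D vs Q) = 1
max payoff 6 at {B,C}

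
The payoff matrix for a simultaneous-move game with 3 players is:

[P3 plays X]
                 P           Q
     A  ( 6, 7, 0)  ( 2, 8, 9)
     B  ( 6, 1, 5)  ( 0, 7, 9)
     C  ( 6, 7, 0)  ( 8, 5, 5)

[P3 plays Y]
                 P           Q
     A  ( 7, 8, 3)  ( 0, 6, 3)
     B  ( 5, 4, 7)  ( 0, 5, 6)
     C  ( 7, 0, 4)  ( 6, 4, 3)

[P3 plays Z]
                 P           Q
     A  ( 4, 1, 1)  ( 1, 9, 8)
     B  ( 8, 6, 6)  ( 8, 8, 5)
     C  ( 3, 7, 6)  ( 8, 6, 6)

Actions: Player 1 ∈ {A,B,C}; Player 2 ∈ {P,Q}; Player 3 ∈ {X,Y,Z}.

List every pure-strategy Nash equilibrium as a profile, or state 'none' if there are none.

(A,P,X): not NE [P2→Q gives 8>7; P3→Y gives 3>0]
(A,P,Y): NE
(A,P,Z): not NE [P1→B gives 8>4; P2→Q gives 9>1; P3→Y gives 3>1]
(A,Q,X): not NE [P1→C gives 8>2]
(A,Q,Y): not NE [P1→C gives 6>0; P2→P gives 8>6; P3→X gives 9>3]
(A,Q,Z): not NE [P1→C gives 8>1; P3→X gives 9>8]
(B,P,X): not NE [P2→Q gives 7>1; P3→Y gives 7>5]
(B,P,Y): not NE [P1→C gives 7>5; P2→Q gives 5>4]
(B,P,Z): not NE [P2→Q gives 8>6; P3→Y gives 7>6]
(B,Q,X): not NE [P1→C gives 8>0]
(B,Q,Y): not NE [P1→C gives 6>0; P3→X gives 9>6]
(B,Q,Z): not NE [P3→X gives 9>5]
(C,P,X): not NE [P3→Z gives 6>0]
(C,P,Y): not NE [P2→Q gives 4>0; P3→Z gives 6>4]
(C,P,Z): not NE [P1→B gives 8>3]
(C,Q,X): not NE [P2→P gives 7>5; P3→Z gives 6>5]
(C,Q,Y): not NE [P3→Z gives 6>3]
(C,Q,Z): not NE [P2→P gives 7>6]

Nash profiles: (A,P,Y)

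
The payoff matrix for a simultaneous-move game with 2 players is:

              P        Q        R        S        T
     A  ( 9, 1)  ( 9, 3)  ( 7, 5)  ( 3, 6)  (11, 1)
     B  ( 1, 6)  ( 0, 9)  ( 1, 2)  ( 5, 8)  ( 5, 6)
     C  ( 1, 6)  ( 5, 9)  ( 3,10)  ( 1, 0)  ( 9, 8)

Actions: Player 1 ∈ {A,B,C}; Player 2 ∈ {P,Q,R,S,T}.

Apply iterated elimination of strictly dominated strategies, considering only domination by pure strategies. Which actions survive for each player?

IESDS → P1:{A,B} P2:{Q,S}

P1 drop C (A beats it: P:9>1 Q:9>5 R:7>3 S:3>1 T:11>9)
P2 drop P (Q beats it: A:3>1 B:9>6)
P2 drop R (S beats it: A:6>5 B:8>2)
P2 drop T (Q beats it: A:3>1 B:9>6)
P1→{A,B} P2→{Q,S}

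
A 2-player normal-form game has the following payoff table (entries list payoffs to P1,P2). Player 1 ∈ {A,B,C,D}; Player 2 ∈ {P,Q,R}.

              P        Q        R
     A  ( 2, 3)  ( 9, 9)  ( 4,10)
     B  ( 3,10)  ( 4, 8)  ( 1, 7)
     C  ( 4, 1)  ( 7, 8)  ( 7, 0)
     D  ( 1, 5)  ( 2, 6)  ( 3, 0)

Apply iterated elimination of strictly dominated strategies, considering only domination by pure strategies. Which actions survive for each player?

P1 drop B (C beats it: P:4>3 Q:7>4 R:7>1)
P1 drop D (A beats it: P:2>1 Q:9>2 R:4>3)
P2 drop P (Q beats it: A:9>3 C:8>1)
P1→{A,C} P2→{Q,R}

Remaining: P1:{A,C} P2:{Q,R}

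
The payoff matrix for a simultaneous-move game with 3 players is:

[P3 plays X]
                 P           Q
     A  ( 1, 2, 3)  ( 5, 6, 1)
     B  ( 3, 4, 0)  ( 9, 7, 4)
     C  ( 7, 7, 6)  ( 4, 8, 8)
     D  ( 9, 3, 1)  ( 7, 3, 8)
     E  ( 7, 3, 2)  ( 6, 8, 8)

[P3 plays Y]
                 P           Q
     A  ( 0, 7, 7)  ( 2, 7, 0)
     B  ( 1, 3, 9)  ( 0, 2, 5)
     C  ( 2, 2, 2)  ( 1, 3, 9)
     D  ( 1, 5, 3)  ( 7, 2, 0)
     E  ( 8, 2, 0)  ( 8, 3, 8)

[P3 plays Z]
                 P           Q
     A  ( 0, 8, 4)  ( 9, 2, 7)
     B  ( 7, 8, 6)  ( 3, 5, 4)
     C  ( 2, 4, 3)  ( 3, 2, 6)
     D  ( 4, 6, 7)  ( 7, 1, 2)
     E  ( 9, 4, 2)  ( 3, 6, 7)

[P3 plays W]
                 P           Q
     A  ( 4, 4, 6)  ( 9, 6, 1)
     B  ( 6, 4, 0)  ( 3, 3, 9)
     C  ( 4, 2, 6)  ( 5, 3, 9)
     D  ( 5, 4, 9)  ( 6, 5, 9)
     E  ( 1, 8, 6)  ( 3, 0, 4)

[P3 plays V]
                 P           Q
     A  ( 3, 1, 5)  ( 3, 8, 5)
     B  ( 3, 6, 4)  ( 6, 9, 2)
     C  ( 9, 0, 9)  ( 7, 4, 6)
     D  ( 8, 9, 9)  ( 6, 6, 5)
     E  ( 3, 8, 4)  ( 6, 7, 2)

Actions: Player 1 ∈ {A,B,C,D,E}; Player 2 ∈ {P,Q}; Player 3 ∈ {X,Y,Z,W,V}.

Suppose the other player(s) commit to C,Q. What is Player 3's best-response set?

argmax u_3 = {Y,W}

u_3(X vs C,Q) = 8
u_3(Y vs C,Q) = 9
u_3(Z vs C,Q) = 6
u_3(W vs C,Q) = 9
u_3(V vs C,Q) = 6
max payoff 9 at {Y,W}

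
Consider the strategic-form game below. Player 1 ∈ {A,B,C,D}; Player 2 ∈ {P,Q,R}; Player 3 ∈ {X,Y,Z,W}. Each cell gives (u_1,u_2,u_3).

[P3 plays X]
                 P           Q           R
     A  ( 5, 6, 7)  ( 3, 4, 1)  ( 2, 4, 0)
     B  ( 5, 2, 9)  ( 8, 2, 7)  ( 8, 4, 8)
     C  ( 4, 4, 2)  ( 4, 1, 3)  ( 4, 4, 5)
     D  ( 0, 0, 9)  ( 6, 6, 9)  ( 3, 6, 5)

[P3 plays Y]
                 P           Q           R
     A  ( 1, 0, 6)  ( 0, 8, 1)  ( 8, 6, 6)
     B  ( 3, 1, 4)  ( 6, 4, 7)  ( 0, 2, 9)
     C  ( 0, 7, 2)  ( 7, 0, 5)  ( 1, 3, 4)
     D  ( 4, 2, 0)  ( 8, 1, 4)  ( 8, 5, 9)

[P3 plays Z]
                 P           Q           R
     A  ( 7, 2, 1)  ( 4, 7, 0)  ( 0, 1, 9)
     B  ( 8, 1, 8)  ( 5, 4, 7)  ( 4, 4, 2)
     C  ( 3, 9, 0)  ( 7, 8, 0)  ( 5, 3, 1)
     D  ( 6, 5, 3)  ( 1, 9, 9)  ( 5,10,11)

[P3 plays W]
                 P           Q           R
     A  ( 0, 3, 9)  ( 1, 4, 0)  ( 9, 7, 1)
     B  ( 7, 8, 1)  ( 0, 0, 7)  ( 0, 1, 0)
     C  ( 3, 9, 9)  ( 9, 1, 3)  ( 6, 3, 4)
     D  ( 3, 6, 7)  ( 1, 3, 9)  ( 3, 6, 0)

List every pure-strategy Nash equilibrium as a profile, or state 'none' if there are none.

NE set: (D,R,Z)

(A,P,X): not NE [P3→W gives 9>7]
(A,P,Y): not NE [P1→D gives 4>1; P2→Q gives 8>0; P3→W gives 9>6]
(A,P,Z): not NE [P1→B gives 8>7; P2→Q gives 7>2; P3→W gives 9>1]
(A,P,W): not NE [P1→B gives 7>0; P2→R gives 7>3]
(A,Q,X): not NE [P1→B gives 8>3; P2→P gives 6>4]
(A,Q,Y): not NE [P1→D gives 8>0]
(A,Q,Z): not NE [P1→C gives 7>4; P3→Y gives 1>0]
(A,Q,W): not NE [P1→C gives 9>1; P2→R gives 7>4; P3→Y gives 1>0]
(A,R,X): not NE [P1→B gives 8>2; P2→P gives 6>4; P3→Z gives 9>0]
(A,R,Y): not NE [P2→Q gives 8>6; P3→Z gives 9>6]
(A,R,Z): not NE [P1→D gives 5>0; P2→Q gives 7>1]
(A,R,W): not NE [P3→Z gives 9>1]
(B,P,X): not NE [P2→R gives 4>2]
(B,P,Y): not NE [P1→D gives 4>3; P2→Q gives 4>1; P3→X gives 9>4]
(B,P,Z): not NE [P2→R gives 4>1; P3→X gives 9>8]
(B,P,W): not NE [P3→X gives 9>1]
(B,Q,X): not NE [P2→R gives 4>2]
(B,Q,Y): not NE [P1→D gives 8>6]
(B,Q,Z): not NE [P1→C gives 7>5]
(B,Q,W): not NE [P1→C gives 9>0; P2→P gives 8>0]
(B,R,X): not NE [P3→Y gives 9>8]
(B,R,Y): not NE [P1→D gives 8>0; P2→Q gives 4>2]
(B,R,Z): not NE [P1→D gives 5>4; P3→Y gives 9>2]
(B,R,W): not NE [P1→A gives 9>0; P2→P gives 8>1; P3→Y gives 9>0]
(C,P,X): not NE [P1→B gives 5>4; P3→W gives 9>2]
(C,P,Y): not NE [P1→D gives 4>0; P3→W gives 9>2]
(C,P,Z): not NE [P1→B gives 8>3; P3→W gives 9>0]
(C,P,W): not NE [P1→B gives 7>3]
(C,Q,X): not NE [P1→B gives 8>4; P2→R gives 4>1; P3→Y gives 5>3]
(C,Q,Y): not NE [P1→D gives 8>7; P2→P gives 7>0]
(C,Q,Z): not NE [P2→P gives 9>8; P3→Y gives 5>0]
(C,Q,W): not NE [P2→P gives 9>1; P3→Y gives 5>3]
(C,R,X): not NE [P1→B gives 8>4]
(C,R,Y): not NE [P1→D gives 8>1; P2→P gives 7>3; P3→X gives 5>4]
(C,R,Z): not NE [P2→P gives 9>3; P3→X gives 5>1]
(C,R,W): not NE [P1→A gives 9>6; P2→P gives 9>3; P3→X gives 5>4]
(D,P,X): not NE [P1→B gives 5>0; P2→R gives 6>0]
(D,P,Y): not NE [P2→R gives 5>2; P3→X gives 9>0]
(D,P,Z): not NE [P1→B gives 8>6; P2→R gives 10>5; P3→X gives 9>3]
(D,P,W): not NE [P1→B gives 7>3; P3→X gives 9>7]
(D,Q,X): not NE [P1→B gives 8>6]
(D,Q,Y): not NE [P2→R gives 5>1; P3→W gives 9>4]
(D,Q,Z): not NE [P1→C gives 7>1; P2→R gives 10>9]
(D,Q,W): not NE [P1→C gives 9>1; P2→R gives 6>3]
(D,R,X): not NE [P1→B gives 8>3; P3→Z gives 11>5]
(D,R,Y): not NE [P3→Z gives 11>9]
(D,R,Z): NE
(D,R,W): not NE [P1→A gives 9>3; P3→Z gives 11>0]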